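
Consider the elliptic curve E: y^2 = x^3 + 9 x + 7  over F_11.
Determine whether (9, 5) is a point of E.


Check whether y^2 = x^3 + 9 x + 7 (mod 11) for (x, y) = (9, 5).
LHS: y^2 = 5^2 mod 11 = 3
RHS: x^3 + 9 x + 7 = 9^3 + 9*9 + 7 mod 11 = 3
LHS = RHS

Yes, on the curve


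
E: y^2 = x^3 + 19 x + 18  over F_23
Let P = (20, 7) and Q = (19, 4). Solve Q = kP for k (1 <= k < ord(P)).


Enumerate multiples of P until we hit Q = (19, 4):
  1P = (20, 7)
  2P = (6, 16)
  3P = (21, 15)
  4P = (0, 15)
  5P = (5, 10)
  6P = (10, 14)
  7P = (2, 8)
  8P = (13, 22)
  9P = (19, 4)
Match found at i = 9.

k = 9


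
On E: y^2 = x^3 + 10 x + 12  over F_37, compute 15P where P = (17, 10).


k = 15 = 1111_2 (binary, LSB first: 1111)
Double-and-add from P = (17, 10):
  bit 0 = 1: acc = O + (17, 10) = (17, 10)
  bit 1 = 1: acc = (17, 10) + (28, 9) = (18, 17)
  bit 2 = 1: acc = (18, 17) + (14, 11) = (35, 13)
  bit 3 = 1: acc = (35, 13) + (21, 14) = (8, 30)

15P = (8, 30)


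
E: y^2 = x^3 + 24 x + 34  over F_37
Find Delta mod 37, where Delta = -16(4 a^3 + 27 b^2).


4 a^3 + 27 b^2 = 4*24^3 + 27*34^2 = 55296 + 31212 = 86508
Delta = -16 * (86508) = -1384128
Delta mod 37 = 5

Delta = 5 (mod 37)


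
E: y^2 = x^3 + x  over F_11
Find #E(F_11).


For each x in F_11, count y with y^2 = x^3 + 1 x + 0 mod 11:
  x = 0: RHS = 0, y in [0]  -> 1 point(s)
  x = 5: RHS = 9, y in [3, 8]  -> 2 point(s)
  x = 7: RHS = 9, y in [3, 8]  -> 2 point(s)
  x = 8: RHS = 3, y in [5, 6]  -> 2 point(s)
  x = 9: RHS = 1, y in [1, 10]  -> 2 point(s)
  x = 10: RHS = 9, y in [3, 8]  -> 2 point(s)
Affine points: 11. Add the point at infinity: total = 12.

#E(F_11) = 12


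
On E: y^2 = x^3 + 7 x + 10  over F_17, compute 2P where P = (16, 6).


Doubling: s = (3 x1^2 + a) / (2 y1)
s = (3*16^2 + 7) / (2*6) mod 17 = 15
x3 = s^2 - 2 x1 mod 17 = 15^2 - 2*16 = 6
y3 = s (x1 - x3) - y1 mod 17 = 15 * (16 - 6) - 6 = 8

2P = (6, 8)


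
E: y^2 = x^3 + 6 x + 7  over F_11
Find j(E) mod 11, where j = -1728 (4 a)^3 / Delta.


Delta = -16(4 a^3 + 27 b^2) mod 11 = 10
-1728 * (4 a)^3 = -1728 * (4*6)^3 mod 11 = 3
j = 3 * 10^(-1) mod 11 = 8

j = 8 (mod 11)


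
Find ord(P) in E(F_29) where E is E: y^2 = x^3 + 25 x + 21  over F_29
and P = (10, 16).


Compute successive multiples of P until we hit O:
  1P = (10, 16)
  2P = (13, 7)
  3P = (15, 28)
  4P = (26, 21)
  5P = (17, 9)
  6P = (3, 6)
  7P = (21, 18)
  8P = (22, 24)
  ... (continuing to 23P)
  23P = O

ord(P) = 23


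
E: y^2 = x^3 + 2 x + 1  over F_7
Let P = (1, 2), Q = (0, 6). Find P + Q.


P != Q, so use the chord formula.
s = (y2 - y1) / (x2 - x1) = (4) / (6) mod 7 = 3
x3 = s^2 - x1 - x2 mod 7 = 3^2 - 1 - 0 = 1
y3 = s (x1 - x3) - y1 mod 7 = 3 * (1 - 1) - 2 = 5

P + Q = (1, 5)


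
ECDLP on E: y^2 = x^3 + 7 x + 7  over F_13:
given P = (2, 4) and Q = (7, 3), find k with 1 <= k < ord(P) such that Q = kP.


Enumerate multiples of P until we hit Q = (7, 3):
  1P = (2, 4)
  2P = (12, 8)
  3P = (8, 4)
  4P = (3, 9)
  5P = (7, 10)
  6P = (7, 3)
Match found at i = 6.

k = 6


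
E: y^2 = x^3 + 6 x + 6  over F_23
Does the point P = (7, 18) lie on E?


Check whether y^2 = x^3 + 6 x + 6 (mod 23) for (x, y) = (7, 18).
LHS: y^2 = 18^2 mod 23 = 2
RHS: x^3 + 6 x + 6 = 7^3 + 6*7 + 6 mod 23 = 0
LHS != RHS

No, not on the curve


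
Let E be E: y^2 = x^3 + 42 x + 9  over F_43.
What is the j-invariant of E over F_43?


Delta = -16(4 a^3 + 27 b^2) mod 43 = 31
-1728 * (4 a)^3 = -1728 * (4*42)^3 mod 43 = 39
j = 39 * 31^(-1) mod 43 = 29

j = 29 (mod 43)


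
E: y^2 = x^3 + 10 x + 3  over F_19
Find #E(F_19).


For each x in F_19, count y with y^2 = x^3 + 10 x + 3 mod 19:
  x = 5: RHS = 7, y in [8, 11]  -> 2 point(s)
  x = 7: RHS = 17, y in [6, 13]  -> 2 point(s)
  x = 8: RHS = 6, y in [5, 14]  -> 2 point(s)
  x = 9: RHS = 5, y in [9, 10]  -> 2 point(s)
  x = 10: RHS = 1, y in [1, 18]  -> 2 point(s)
  x = 11: RHS = 0, y in [0]  -> 1 point(s)
  x = 18: RHS = 11, y in [7, 12]  -> 2 point(s)
Affine points: 13. Add the point at infinity: total = 14.

#E(F_19) = 14


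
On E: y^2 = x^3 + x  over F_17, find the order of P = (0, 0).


Compute successive multiples of P until we hit O:
  1P = (0, 0)
  2P = O

ord(P) = 2


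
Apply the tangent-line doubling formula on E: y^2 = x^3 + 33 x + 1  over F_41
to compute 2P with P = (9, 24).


Doubling: s = (3 x1^2 + a) / (2 y1)
s = (3*9^2 + 33) / (2*24) mod 41 = 16
x3 = s^2 - 2 x1 mod 41 = 16^2 - 2*9 = 33
y3 = s (x1 - x3) - y1 mod 41 = 16 * (9 - 33) - 24 = 2

2P = (33, 2)


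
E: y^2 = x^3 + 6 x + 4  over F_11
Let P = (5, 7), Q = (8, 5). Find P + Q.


P != Q, so use the chord formula.
s = (y2 - y1) / (x2 - x1) = (9) / (3) mod 11 = 3
x3 = s^2 - x1 - x2 mod 11 = 3^2 - 5 - 8 = 7
y3 = s (x1 - x3) - y1 mod 11 = 3 * (5 - 7) - 7 = 9

P + Q = (7, 9)


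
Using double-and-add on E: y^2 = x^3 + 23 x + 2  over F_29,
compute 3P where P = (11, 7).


k = 3 = 11_2 (binary, LSB first: 11)
Double-and-add from P = (11, 7):
  bit 0 = 1: acc = O + (11, 7) = (11, 7)
  bit 1 = 1: acc = (11, 7) + (12, 11) = (22, 7)

3P = (22, 7)


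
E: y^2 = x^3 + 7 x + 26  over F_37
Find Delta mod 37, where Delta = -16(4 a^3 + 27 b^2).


4 a^3 + 27 b^2 = 4*7^3 + 27*26^2 = 1372 + 18252 = 19624
Delta = -16 * (19624) = -313984
Delta mod 37 = 35

Delta = 35 (mod 37)


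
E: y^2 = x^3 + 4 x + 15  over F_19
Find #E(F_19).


For each x in F_19, count y with y^2 = x^3 + 4 x + 15 mod 19:
  x = 1: RHS = 1, y in [1, 18]  -> 2 point(s)
  x = 3: RHS = 16, y in [4, 15]  -> 2 point(s)
  x = 4: RHS = 0, y in [0]  -> 1 point(s)
  x = 7: RHS = 6, y in [5, 14]  -> 2 point(s)
  x = 9: RHS = 1, y in [1, 18]  -> 2 point(s)
  x = 12: RHS = 5, y in [9, 10]  -> 2 point(s)
  x = 15: RHS = 11, y in [7, 12]  -> 2 point(s)
Affine points: 13. Add the point at infinity: total = 14.

#E(F_19) = 14


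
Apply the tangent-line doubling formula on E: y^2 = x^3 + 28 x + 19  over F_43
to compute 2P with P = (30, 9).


Doubling: s = (3 x1^2 + a) / (2 y1)
s = (3*30^2 + 28) / (2*9) mod 43 = 13
x3 = s^2 - 2 x1 mod 43 = 13^2 - 2*30 = 23
y3 = s (x1 - x3) - y1 mod 43 = 13 * (30 - 23) - 9 = 39

2P = (23, 39)


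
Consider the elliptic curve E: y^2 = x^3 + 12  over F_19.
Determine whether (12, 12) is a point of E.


Check whether y^2 = x^3 + 0 x + 12 (mod 19) for (x, y) = (12, 12).
LHS: y^2 = 12^2 mod 19 = 11
RHS: x^3 + 0 x + 12 = 12^3 + 0*12 + 12 mod 19 = 11
LHS = RHS

Yes, on the curve


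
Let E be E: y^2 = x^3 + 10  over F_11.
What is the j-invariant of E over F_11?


Delta = -16(4 a^3 + 27 b^2) mod 11 = 8
-1728 * (4 a)^3 = -1728 * (4*0)^3 mod 11 = 0
j = 0 * 8^(-1) mod 11 = 0

j = 0 (mod 11)


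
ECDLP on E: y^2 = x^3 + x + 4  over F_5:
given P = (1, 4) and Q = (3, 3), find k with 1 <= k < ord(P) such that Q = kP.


Enumerate multiples of P until we hit Q = (3, 3):
  1P = (1, 4)
  2P = (2, 3)
  3P = (3, 3)
Match found at i = 3.

k = 3


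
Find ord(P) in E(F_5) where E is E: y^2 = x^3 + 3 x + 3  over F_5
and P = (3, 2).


Compute successive multiples of P until we hit O:
  1P = (3, 2)
  2P = (4, 3)
  3P = (4, 2)
  4P = (3, 3)
  5P = O

ord(P) = 5


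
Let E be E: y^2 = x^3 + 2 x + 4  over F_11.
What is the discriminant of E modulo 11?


4 a^3 + 27 b^2 = 4*2^3 + 27*4^2 = 32 + 432 = 464
Delta = -16 * (464) = -7424
Delta mod 11 = 1

Delta = 1 (mod 11)


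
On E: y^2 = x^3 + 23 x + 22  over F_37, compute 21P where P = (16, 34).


k = 21 = 10101_2 (binary, LSB first: 10101)
Double-and-add from P = (16, 34):
  bit 0 = 1: acc = O + (16, 34) = (16, 34)
  bit 1 = 0: acc unchanged = (16, 34)
  bit 2 = 1: acc = (16, 34) + (1, 3) = (32, 2)
  bit 3 = 0: acc unchanged = (32, 2)
  bit 4 = 1: acc = (32, 2) + (23, 8) = (3, 28)

21P = (3, 28)


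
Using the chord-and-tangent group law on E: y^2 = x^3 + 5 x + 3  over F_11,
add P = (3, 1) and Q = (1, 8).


P != Q, so use the chord formula.
s = (y2 - y1) / (x2 - x1) = (7) / (9) mod 11 = 2
x3 = s^2 - x1 - x2 mod 11 = 2^2 - 3 - 1 = 0
y3 = s (x1 - x3) - y1 mod 11 = 2 * (3 - 0) - 1 = 5

P + Q = (0, 5)


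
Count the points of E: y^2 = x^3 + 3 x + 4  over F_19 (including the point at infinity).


For each x in F_19, count y with y^2 = x^3 + 3 x + 4 mod 19:
  x = 0: RHS = 4, y in [2, 17]  -> 2 point(s)
  x = 4: RHS = 4, y in [2, 17]  -> 2 point(s)
  x = 5: RHS = 11, y in [7, 12]  -> 2 point(s)
  x = 7: RHS = 7, y in [8, 11]  -> 2 point(s)
  x = 9: RHS = 0, y in [0]  -> 1 point(s)
  x = 11: RHS = 0, y in [0]  -> 1 point(s)
  x = 12: RHS = 1, y in [1, 18]  -> 2 point(s)
  x = 13: RHS = 17, y in [6, 13]  -> 2 point(s)
  x = 14: RHS = 16, y in [4, 15]  -> 2 point(s)
  x = 15: RHS = 4, y in [2, 17]  -> 2 point(s)
  x = 16: RHS = 6, y in [5, 14]  -> 2 point(s)
  x = 17: RHS = 9, y in [3, 16]  -> 2 point(s)
  x = 18: RHS = 0, y in [0]  -> 1 point(s)
Affine points: 23. Add the point at infinity: total = 24.

#E(F_19) = 24


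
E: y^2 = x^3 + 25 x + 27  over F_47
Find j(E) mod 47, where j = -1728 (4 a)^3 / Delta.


Delta = -16(4 a^3 + 27 b^2) mod 47 = 38
-1728 * (4 a)^3 = -1728 * (4*25)^3 mod 47 = 26
j = 26 * 38^(-1) mod 47 = 18

j = 18 (mod 47)


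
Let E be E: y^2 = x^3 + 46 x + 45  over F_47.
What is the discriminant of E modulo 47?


4 a^3 + 27 b^2 = 4*46^3 + 27*45^2 = 389344 + 54675 = 444019
Delta = -16 * (444019) = -7104304
Delta mod 47 = 28

Delta = 28 (mod 47)


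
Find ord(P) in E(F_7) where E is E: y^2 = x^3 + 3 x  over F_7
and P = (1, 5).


Compute successive multiples of P until we hit O:
  1P = (1, 5)
  2P = (2, 0)
  3P = (1, 2)
  4P = O

ord(P) = 4


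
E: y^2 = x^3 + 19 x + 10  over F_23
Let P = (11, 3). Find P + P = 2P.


Doubling: s = (3 x1^2 + a) / (2 y1)
s = (3*11^2 + 19) / (2*3) mod 23 = 10
x3 = s^2 - 2 x1 mod 23 = 10^2 - 2*11 = 9
y3 = s (x1 - x3) - y1 mod 23 = 10 * (11 - 9) - 3 = 17

2P = (9, 17)


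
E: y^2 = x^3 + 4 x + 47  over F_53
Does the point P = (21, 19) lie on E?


Check whether y^2 = x^3 + 4 x + 47 (mod 53) for (x, y) = (21, 19).
LHS: y^2 = 19^2 mod 53 = 43
RHS: x^3 + 4 x + 47 = 21^3 + 4*21 + 47 mod 53 = 11
LHS != RHS

No, not on the curve


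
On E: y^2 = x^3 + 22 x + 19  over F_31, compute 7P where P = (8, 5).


k = 7 = 111_2 (binary, LSB first: 111)
Double-and-add from P = (8, 5):
  bit 0 = 1: acc = O + (8, 5) = (8, 5)
  bit 1 = 1: acc = (8, 5) + (3, 9) = (7, 19)
  bit 2 = 1: acc = (7, 19) + (26, 30) = (18, 4)

7P = (18, 4)


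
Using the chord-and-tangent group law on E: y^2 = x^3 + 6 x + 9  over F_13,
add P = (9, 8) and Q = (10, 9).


P != Q, so use the chord formula.
s = (y2 - y1) / (x2 - x1) = (1) / (1) mod 13 = 1
x3 = s^2 - x1 - x2 mod 13 = 1^2 - 9 - 10 = 8
y3 = s (x1 - x3) - y1 mod 13 = 1 * (9 - 8) - 8 = 6

P + Q = (8, 6)


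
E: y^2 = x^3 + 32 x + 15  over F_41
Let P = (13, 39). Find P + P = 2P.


Doubling: s = (3 x1^2 + a) / (2 y1)
s = (3*13^2 + 32) / (2*39) mod 41 = 19
x3 = s^2 - 2 x1 mod 41 = 19^2 - 2*13 = 7
y3 = s (x1 - x3) - y1 mod 41 = 19 * (13 - 7) - 39 = 34

2P = (7, 34)


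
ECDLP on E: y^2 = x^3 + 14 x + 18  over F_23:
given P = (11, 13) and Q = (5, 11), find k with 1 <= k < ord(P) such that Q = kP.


Enumerate multiples of P until we hit Q = (5, 11):
  1P = (11, 13)
  2P = (10, 13)
  3P = (2, 10)
  4P = (5, 12)
  5P = (0, 8)
  6P = (20, 8)
  7P = (19, 17)
  8P = (22, 16)
  9P = (3, 8)
  10P = (4, 0)
  11P = (3, 15)
  12P = (22, 7)
  13P = (19, 6)
  14P = (20, 15)
  15P = (0, 15)
  16P = (5, 11)
Match found at i = 16.

k = 16


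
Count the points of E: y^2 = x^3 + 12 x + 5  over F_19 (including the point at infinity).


For each x in F_19, count y with y^2 = x^3 + 12 x + 5 mod 19:
  x = 0: RHS = 5, y in [9, 10]  -> 2 point(s)
  x = 3: RHS = 11, y in [7, 12]  -> 2 point(s)
  x = 5: RHS = 0, y in [0]  -> 1 point(s)
  x = 8: RHS = 5, y in [9, 10]  -> 2 point(s)
  x = 9: RHS = 6, y in [5, 14]  -> 2 point(s)
  x = 10: RHS = 4, y in [2, 17]  -> 2 point(s)
  x = 11: RHS = 5, y in [9, 10]  -> 2 point(s)
  x = 15: RHS = 7, y in [8, 11]  -> 2 point(s)
  x = 17: RHS = 11, y in [7, 12]  -> 2 point(s)
  x = 18: RHS = 11, y in [7, 12]  -> 2 point(s)
Affine points: 19. Add the point at infinity: total = 20.

#E(F_19) = 20


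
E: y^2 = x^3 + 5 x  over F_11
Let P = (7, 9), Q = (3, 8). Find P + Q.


P != Q, so use the chord formula.
s = (y2 - y1) / (x2 - x1) = (10) / (7) mod 11 = 3
x3 = s^2 - x1 - x2 mod 11 = 3^2 - 7 - 3 = 10
y3 = s (x1 - x3) - y1 mod 11 = 3 * (7 - 10) - 9 = 4

P + Q = (10, 4)


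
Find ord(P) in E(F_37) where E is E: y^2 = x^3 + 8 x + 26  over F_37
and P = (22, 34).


Compute successive multiples of P until we hit O:
  1P = (22, 34)
  2P = (0, 27)
  3P = (19, 9)
  4P = (12, 0)
  5P = (19, 28)
  6P = (0, 10)
  7P = (22, 3)
  8P = O

ord(P) = 8


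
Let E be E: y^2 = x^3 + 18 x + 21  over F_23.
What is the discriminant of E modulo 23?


4 a^3 + 27 b^2 = 4*18^3 + 27*21^2 = 23328 + 11907 = 35235
Delta = -16 * (35235) = -563760
Delta mod 23 = 16

Delta = 16 (mod 23)


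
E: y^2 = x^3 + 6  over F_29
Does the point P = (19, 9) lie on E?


Check whether y^2 = x^3 + 0 x + 6 (mod 29) for (x, y) = (19, 9).
LHS: y^2 = 9^2 mod 29 = 23
RHS: x^3 + 0 x + 6 = 19^3 + 0*19 + 6 mod 29 = 21
LHS != RHS

No, not on the curve


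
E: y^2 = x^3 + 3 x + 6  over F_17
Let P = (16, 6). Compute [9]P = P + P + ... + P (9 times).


k = 9 = 1001_2 (binary, LSB first: 1001)
Double-and-add from P = (16, 6):
  bit 0 = 1: acc = O + (16, 6) = (16, 6)
  bit 1 = 0: acc unchanged = (16, 6)
  bit 2 = 0: acc unchanged = (16, 6)
  bit 3 = 1: acc = (16, 6) + (13, 7) = (7, 8)

9P = (7, 8)


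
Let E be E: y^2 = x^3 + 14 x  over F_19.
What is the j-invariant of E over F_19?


Delta = -16(4 a^3 + 27 b^2) mod 19 = 1
-1728 * (4 a)^3 = -1728 * (4*14)^3 mod 19 = 18
j = 18 * 1^(-1) mod 19 = 18

j = 18 (mod 19)


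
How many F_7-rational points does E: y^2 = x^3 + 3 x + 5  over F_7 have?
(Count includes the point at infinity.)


For each x in F_7, count y with y^2 = x^3 + 3 x + 5 mod 7:
  x = 1: RHS = 2, y in [3, 4]  -> 2 point(s)
  x = 4: RHS = 4, y in [2, 5]  -> 2 point(s)
  x = 6: RHS = 1, y in [1, 6]  -> 2 point(s)
Affine points: 6. Add the point at infinity: total = 7.

#E(F_7) = 7


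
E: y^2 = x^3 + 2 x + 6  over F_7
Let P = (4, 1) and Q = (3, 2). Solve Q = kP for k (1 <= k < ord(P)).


Enumerate multiples of P until we hit Q = (3, 2):
  1P = (4, 1)
  2P = (1, 4)
  3P = (3, 5)
  4P = (2, 5)
  5P = (5, 1)
  6P = (5, 6)
  7P = (2, 2)
  8P = (3, 2)
Match found at i = 8.

k = 8


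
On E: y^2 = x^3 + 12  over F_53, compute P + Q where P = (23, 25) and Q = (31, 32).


P != Q, so use the chord formula.
s = (y2 - y1) / (x2 - x1) = (7) / (8) mod 53 = 34
x3 = s^2 - x1 - x2 mod 53 = 34^2 - 23 - 31 = 42
y3 = s (x1 - x3) - y1 mod 53 = 34 * (23 - 42) - 25 = 18

P + Q = (42, 18)


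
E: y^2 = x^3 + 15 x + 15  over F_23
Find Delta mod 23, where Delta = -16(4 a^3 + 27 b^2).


4 a^3 + 27 b^2 = 4*15^3 + 27*15^2 = 13500 + 6075 = 19575
Delta = -16 * (19575) = -313200
Delta mod 23 = 14

Delta = 14 (mod 23)


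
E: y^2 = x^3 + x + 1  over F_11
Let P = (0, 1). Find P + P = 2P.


Doubling: s = (3 x1^2 + a) / (2 y1)
s = (3*0^2 + 1) / (2*1) mod 11 = 6
x3 = s^2 - 2 x1 mod 11 = 6^2 - 2*0 = 3
y3 = s (x1 - x3) - y1 mod 11 = 6 * (0 - 3) - 1 = 3

2P = (3, 3)


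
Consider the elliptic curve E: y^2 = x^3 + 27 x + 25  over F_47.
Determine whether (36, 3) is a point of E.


Check whether y^2 = x^3 + 27 x + 25 (mod 47) for (x, y) = (36, 3).
LHS: y^2 = 3^2 mod 47 = 9
RHS: x^3 + 27 x + 25 = 36^3 + 27*36 + 25 mod 47 = 42
LHS != RHS

No, not on the curve


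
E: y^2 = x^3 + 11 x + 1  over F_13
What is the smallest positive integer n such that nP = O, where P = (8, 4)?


Compute successive multiples of P until we hit O:
  1P = (8, 4)
  2P = (11, 6)
  3P = (6, 6)
  4P = (0, 1)
  5P = (9, 7)
  6P = (5, 5)
  7P = (3, 3)
  8P = (1, 0)
  ... (continuing to 16P)
  16P = O

ord(P) = 16


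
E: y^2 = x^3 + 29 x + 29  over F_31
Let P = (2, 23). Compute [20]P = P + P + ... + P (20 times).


k = 20 = 10100_2 (binary, LSB first: 00101)
Double-and-add from P = (2, 23):
  bit 0 = 0: acc unchanged = O
  bit 1 = 0: acc unchanged = O
  bit 2 = 1: acc = O + (1, 11) = (1, 11)
  bit 3 = 0: acc unchanged = (1, 11)
  bit 4 = 1: acc = (1, 11) + (27, 2) = (5, 19)

20P = (5, 19)


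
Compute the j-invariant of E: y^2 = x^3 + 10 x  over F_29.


Delta = -16(4 a^3 + 27 b^2) mod 29 = 3
-1728 * (4 a)^3 = -1728 * (4*10)^3 mod 29 = 22
j = 22 * 3^(-1) mod 29 = 17

j = 17 (mod 29)


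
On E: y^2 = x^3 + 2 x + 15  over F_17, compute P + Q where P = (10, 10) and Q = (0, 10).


P != Q, so use the chord formula.
s = (y2 - y1) / (x2 - x1) = (0) / (7) mod 17 = 0
x3 = s^2 - x1 - x2 mod 17 = 0^2 - 10 - 0 = 7
y3 = s (x1 - x3) - y1 mod 17 = 0 * (10 - 7) - 10 = 7

P + Q = (7, 7)


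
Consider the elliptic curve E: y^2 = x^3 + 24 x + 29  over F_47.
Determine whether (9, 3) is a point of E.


Check whether y^2 = x^3 + 24 x + 29 (mod 47) for (x, y) = (9, 3).
LHS: y^2 = 3^2 mod 47 = 9
RHS: x^3 + 24 x + 29 = 9^3 + 24*9 + 29 mod 47 = 34
LHS != RHS

No, not on the curve


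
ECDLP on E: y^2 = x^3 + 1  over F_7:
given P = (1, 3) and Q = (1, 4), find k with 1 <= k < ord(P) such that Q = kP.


Enumerate multiples of P until we hit Q = (1, 4):
  1P = (1, 3)
  2P = (0, 1)
  3P = (3, 0)
  4P = (0, 6)
  5P = (1, 4)
Match found at i = 5.

k = 5


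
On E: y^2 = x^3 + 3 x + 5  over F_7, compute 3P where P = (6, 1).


k = 3 = 11_2 (binary, LSB first: 11)
Double-and-add from P = (6, 1):
  bit 0 = 1: acc = O + (6, 1) = (6, 1)
  bit 1 = 1: acc = (6, 1) + (4, 5) = (1, 3)

3P = (1, 3)


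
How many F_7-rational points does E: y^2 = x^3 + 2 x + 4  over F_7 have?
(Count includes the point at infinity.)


For each x in F_7, count y with y^2 = x^3 + 2 x + 4 mod 7:
  x = 0: RHS = 4, y in [2, 5]  -> 2 point(s)
  x = 1: RHS = 0, y in [0]  -> 1 point(s)
  x = 2: RHS = 2, y in [3, 4]  -> 2 point(s)
  x = 3: RHS = 2, y in [3, 4]  -> 2 point(s)
  x = 6: RHS = 1, y in [1, 6]  -> 2 point(s)
Affine points: 9. Add the point at infinity: total = 10.

#E(F_7) = 10


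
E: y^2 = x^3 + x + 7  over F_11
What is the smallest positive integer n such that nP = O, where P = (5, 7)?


Compute successive multiples of P until we hit O:
  1P = (5, 7)
  2P = (6, 8)
  3P = (1, 8)
  4P = (3, 9)
  5P = (4, 3)
  6P = (7, 7)
  7P = (10, 4)
  8P = (10, 7)
  ... (continuing to 15P)
  15P = O

ord(P) = 15


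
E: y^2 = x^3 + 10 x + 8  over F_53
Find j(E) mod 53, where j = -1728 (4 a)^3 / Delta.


Delta = -16(4 a^3 + 27 b^2) mod 53 = 42
-1728 * (4 a)^3 = -1728 * (4*10)^3 mod 53 = 26
j = 26 * 42^(-1) mod 53 = 41

j = 41 (mod 53)


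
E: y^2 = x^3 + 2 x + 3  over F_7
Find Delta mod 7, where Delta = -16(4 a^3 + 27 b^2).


4 a^3 + 27 b^2 = 4*2^3 + 27*3^2 = 32 + 243 = 275
Delta = -16 * (275) = -4400
Delta mod 7 = 3

Delta = 3 (mod 7)


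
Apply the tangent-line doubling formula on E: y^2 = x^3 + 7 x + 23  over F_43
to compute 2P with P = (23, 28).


Doubling: s = (3 x1^2 + a) / (2 y1)
s = (3*23^2 + 7) / (2*28) mod 43 = 30
x3 = s^2 - 2 x1 mod 43 = 30^2 - 2*23 = 37
y3 = s (x1 - x3) - y1 mod 43 = 30 * (23 - 37) - 28 = 25

2P = (37, 25)


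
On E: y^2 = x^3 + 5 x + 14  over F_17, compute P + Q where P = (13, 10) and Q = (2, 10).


P != Q, so use the chord formula.
s = (y2 - y1) / (x2 - x1) = (0) / (6) mod 17 = 0
x3 = s^2 - x1 - x2 mod 17 = 0^2 - 13 - 2 = 2
y3 = s (x1 - x3) - y1 mod 17 = 0 * (13 - 2) - 10 = 7

P + Q = (2, 7)


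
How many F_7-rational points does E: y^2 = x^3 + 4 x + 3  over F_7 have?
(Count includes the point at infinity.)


For each x in F_7, count y with y^2 = x^3 + 4 x + 3 mod 7:
  x = 1: RHS = 1, y in [1, 6]  -> 2 point(s)
  x = 3: RHS = 0, y in [0]  -> 1 point(s)
  x = 5: RHS = 1, y in [1, 6]  -> 2 point(s)
Affine points: 5. Add the point at infinity: total = 6.

#E(F_7) = 6


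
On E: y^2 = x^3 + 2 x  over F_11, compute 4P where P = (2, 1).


k = 4 = 100_2 (binary, LSB first: 001)
Double-and-add from P = (2, 1):
  bit 0 = 0: acc unchanged = O
  bit 1 = 0: acc unchanged = O
  bit 2 = 1: acc = O + (1, 5) = (1, 5)

4P = (1, 5)


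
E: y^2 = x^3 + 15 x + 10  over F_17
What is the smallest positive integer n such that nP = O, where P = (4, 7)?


Compute successive multiples of P until we hit O:
  1P = (4, 7)
  2P = (8, 9)
  3P = (1, 3)
  4P = (10, 2)
  5P = (7, 4)
  6P = (7, 13)
  7P = (10, 15)
  8P = (1, 14)
  ... (continuing to 11P)
  11P = O

ord(P) = 11


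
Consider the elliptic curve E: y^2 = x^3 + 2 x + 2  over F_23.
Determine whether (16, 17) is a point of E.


Check whether y^2 = x^3 + 2 x + 2 (mod 23) for (x, y) = (16, 17).
LHS: y^2 = 17^2 mod 23 = 13
RHS: x^3 + 2 x + 2 = 16^3 + 2*16 + 2 mod 23 = 13
LHS = RHS

Yes, on the curve


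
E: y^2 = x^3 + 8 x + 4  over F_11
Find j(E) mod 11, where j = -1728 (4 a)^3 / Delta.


Delta = -16(4 a^3 + 27 b^2) mod 11 = 8
-1728 * (4 a)^3 = -1728 * (4*8)^3 mod 11 = 1
j = 1 * 8^(-1) mod 11 = 7

j = 7 (mod 11)


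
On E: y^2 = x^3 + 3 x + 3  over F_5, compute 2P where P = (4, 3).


Doubling: s = (3 x1^2 + a) / (2 y1)
s = (3*4^2 + 3) / (2*3) mod 5 = 1
x3 = s^2 - 2 x1 mod 5 = 1^2 - 2*4 = 3
y3 = s (x1 - x3) - y1 mod 5 = 1 * (4 - 3) - 3 = 3

2P = (3, 3)


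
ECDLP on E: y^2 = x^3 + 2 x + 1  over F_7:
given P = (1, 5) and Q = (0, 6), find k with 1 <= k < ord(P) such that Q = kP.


Enumerate multiples of P until we hit Q = (0, 6):
  1P = (1, 5)
  2P = (0, 6)
Match found at i = 2.

k = 2


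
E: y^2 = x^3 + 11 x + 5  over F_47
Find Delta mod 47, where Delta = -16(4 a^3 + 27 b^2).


4 a^3 + 27 b^2 = 4*11^3 + 27*5^2 = 5324 + 675 = 5999
Delta = -16 * (5999) = -95984
Delta mod 47 = 37

Delta = 37 (mod 47)


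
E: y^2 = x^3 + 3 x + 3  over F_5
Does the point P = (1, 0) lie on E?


Check whether y^2 = x^3 + 3 x + 3 (mod 5) for (x, y) = (1, 0).
LHS: y^2 = 0^2 mod 5 = 0
RHS: x^3 + 3 x + 3 = 1^3 + 3*1 + 3 mod 5 = 2
LHS != RHS

No, not on the curve


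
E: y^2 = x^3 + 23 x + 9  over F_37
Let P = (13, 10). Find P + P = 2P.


Doubling: s = (3 x1^2 + a) / (2 y1)
s = (3*13^2 + 23) / (2*10) mod 37 = 8
x3 = s^2 - 2 x1 mod 37 = 8^2 - 2*13 = 1
y3 = s (x1 - x3) - y1 mod 37 = 8 * (13 - 1) - 10 = 12

2P = (1, 12)


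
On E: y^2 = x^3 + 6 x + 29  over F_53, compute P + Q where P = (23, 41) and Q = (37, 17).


P != Q, so use the chord formula.
s = (y2 - y1) / (x2 - x1) = (29) / (14) mod 53 = 21
x3 = s^2 - x1 - x2 mod 53 = 21^2 - 23 - 37 = 10
y3 = s (x1 - x3) - y1 mod 53 = 21 * (23 - 10) - 41 = 20

P + Q = (10, 20)


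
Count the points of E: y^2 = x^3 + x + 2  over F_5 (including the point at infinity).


For each x in F_5, count y with y^2 = x^3 + 1 x + 2 mod 5:
  x = 1: RHS = 4, y in [2, 3]  -> 2 point(s)
  x = 4: RHS = 0, y in [0]  -> 1 point(s)
Affine points: 3. Add the point at infinity: total = 4.

#E(F_5) = 4


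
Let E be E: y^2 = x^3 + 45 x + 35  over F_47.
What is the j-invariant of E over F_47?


Delta = -16(4 a^3 + 27 b^2) mod 47 = 15
-1728 * (4 a)^3 = -1728 * (4*45)^3 mod 47 = 8
j = 8 * 15^(-1) mod 47 = 35

j = 35 (mod 47)


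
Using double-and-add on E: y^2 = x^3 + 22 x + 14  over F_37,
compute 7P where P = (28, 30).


k = 7 = 111_2 (binary, LSB first: 111)
Double-and-add from P = (28, 30):
  bit 0 = 1: acc = O + (28, 30) = (28, 30)
  bit 1 = 1: acc = (28, 30) + (28, 7) = O
  bit 2 = 1: acc = O + (28, 30) = (28, 30)

7P = (28, 30)


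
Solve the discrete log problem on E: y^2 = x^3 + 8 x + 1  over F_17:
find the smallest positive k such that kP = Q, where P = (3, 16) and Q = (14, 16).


Enumerate multiples of P until we hit Q = (14, 16):
  1P = (3, 16)
  2P = (7, 3)
  3P = (8, 13)
  4P = (5, 9)
  5P = (0, 16)
  6P = (14, 1)
  7P = (2, 12)
  8P = (11, 3)
  9P = (16, 3)
  10P = (16, 14)
  11P = (11, 14)
  12P = (2, 5)
  13P = (14, 16)
Match found at i = 13.

k = 13


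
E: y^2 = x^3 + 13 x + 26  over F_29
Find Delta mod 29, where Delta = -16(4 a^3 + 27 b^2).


4 a^3 + 27 b^2 = 4*13^3 + 27*26^2 = 8788 + 18252 = 27040
Delta = -16 * (27040) = -432640
Delta mod 29 = 11

Delta = 11 (mod 29)


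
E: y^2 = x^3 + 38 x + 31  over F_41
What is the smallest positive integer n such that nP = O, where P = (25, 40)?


Compute successive multiples of P until we hit O:
  1P = (25, 40)
  2P = (40, 19)
  3P = (37, 26)
  4P = (2, 22)
  5P = (15, 32)
  6P = (0, 21)
  7P = (7, 36)
  8P = (5, 10)
  ... (continuing to 41P)
  41P = O

ord(P) = 41


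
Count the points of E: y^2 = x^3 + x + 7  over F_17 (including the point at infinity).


For each x in F_17, count y with y^2 = x^3 + 1 x + 7 mod 17:
  x = 1: RHS = 9, y in [3, 14]  -> 2 point(s)
  x = 2: RHS = 0, y in [0]  -> 1 point(s)
  x = 5: RHS = 1, y in [1, 16]  -> 2 point(s)
  x = 6: RHS = 8, y in [5, 12]  -> 2 point(s)
  x = 7: RHS = 0, y in [0]  -> 1 point(s)
  x = 8: RHS = 0, y in [0]  -> 1 point(s)
  x = 12: RHS = 13, y in [8, 9]  -> 2 point(s)
Affine points: 11. Add the point at infinity: total = 12.

#E(F_17) = 12


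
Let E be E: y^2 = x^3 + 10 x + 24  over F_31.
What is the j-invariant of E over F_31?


Delta = -16(4 a^3 + 27 b^2) mod 31 = 20
-1728 * (4 a)^3 = -1728 * (4*10)^3 mod 31 = 4
j = 4 * 20^(-1) mod 31 = 25

j = 25 (mod 31)


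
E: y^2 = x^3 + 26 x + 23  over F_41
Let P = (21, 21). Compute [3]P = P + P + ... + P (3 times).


k = 3 = 11_2 (binary, LSB first: 11)
Double-and-add from P = (21, 21):
  bit 0 = 1: acc = O + (21, 21) = (21, 21)
  bit 1 = 1: acc = (21, 21) + (15, 37) = (3, 13)

3P = (3, 13)


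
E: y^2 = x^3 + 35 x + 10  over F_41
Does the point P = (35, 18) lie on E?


Check whether y^2 = x^3 + 35 x + 10 (mod 41) for (x, y) = (35, 18).
LHS: y^2 = 18^2 mod 41 = 37
RHS: x^3 + 35 x + 10 = 35^3 + 35*35 + 10 mod 41 = 35
LHS != RHS

No, not on the curve


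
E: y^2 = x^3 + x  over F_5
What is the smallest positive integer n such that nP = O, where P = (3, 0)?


Compute successive multiples of P until we hit O:
  1P = (3, 0)
  2P = O

ord(P) = 2


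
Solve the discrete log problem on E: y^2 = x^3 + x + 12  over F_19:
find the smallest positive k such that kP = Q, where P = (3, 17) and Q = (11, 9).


Enumerate multiples of P until we hit Q = (11, 9):
  1P = (3, 17)
  2P = (5, 16)
  3P = (16, 18)
  4P = (9, 3)
  5P = (4, 17)
  6P = (12, 2)
  7P = (11, 9)
Match found at i = 7.

k = 7


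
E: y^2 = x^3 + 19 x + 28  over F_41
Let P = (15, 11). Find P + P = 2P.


Doubling: s = (3 x1^2 + a) / (2 y1)
s = (3*15^2 + 19) / (2*11) mod 41 = 39
x3 = s^2 - 2 x1 mod 41 = 39^2 - 2*15 = 15
y3 = s (x1 - x3) - y1 mod 41 = 39 * (15 - 15) - 11 = 30

2P = (15, 30)


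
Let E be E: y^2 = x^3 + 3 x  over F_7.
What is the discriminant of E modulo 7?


4 a^3 + 27 b^2 = 4*3^3 + 27*0^2 = 108 + 0 = 108
Delta = -16 * (108) = -1728
Delta mod 7 = 1

Delta = 1 (mod 7)


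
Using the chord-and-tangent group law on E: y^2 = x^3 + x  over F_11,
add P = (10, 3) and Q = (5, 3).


P != Q, so use the chord formula.
s = (y2 - y1) / (x2 - x1) = (0) / (6) mod 11 = 0
x3 = s^2 - x1 - x2 mod 11 = 0^2 - 10 - 5 = 7
y3 = s (x1 - x3) - y1 mod 11 = 0 * (10 - 7) - 3 = 8

P + Q = (7, 8)


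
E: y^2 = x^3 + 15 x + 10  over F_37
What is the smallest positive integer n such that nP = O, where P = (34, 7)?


Compute successive multiples of P until we hit O:
  1P = (34, 7)
  2P = (15, 13)
  3P = (21, 22)
  4P = (35, 34)
  5P = (31, 0)
  6P = (35, 3)
  7P = (21, 15)
  8P = (15, 24)
  ... (continuing to 10P)
  10P = O

ord(P) = 10


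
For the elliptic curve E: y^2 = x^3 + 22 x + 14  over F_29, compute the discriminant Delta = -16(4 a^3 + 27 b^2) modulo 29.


4 a^3 + 27 b^2 = 4*22^3 + 27*14^2 = 42592 + 5292 = 47884
Delta = -16 * (47884) = -766144
Delta mod 29 = 7

Delta = 7 (mod 29)


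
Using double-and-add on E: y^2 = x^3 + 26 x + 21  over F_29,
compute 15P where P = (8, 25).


k = 15 = 1111_2 (binary, LSB first: 1111)
Double-and-add from P = (8, 25):
  bit 0 = 1: acc = O + (8, 25) = (8, 25)
  bit 1 = 1: acc = (8, 25) + (7, 13) = (13, 2)
  bit 2 = 1: acc = (13, 2) + (28, 9) = (10, 11)
  bit 3 = 1: acc = (10, 11) + (2, 20) = (16, 3)

15P = (16, 3)


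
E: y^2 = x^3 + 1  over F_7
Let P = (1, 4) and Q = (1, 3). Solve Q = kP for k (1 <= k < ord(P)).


Enumerate multiples of P until we hit Q = (1, 3):
  1P = (1, 4)
  2P = (0, 6)
  3P = (3, 0)
  4P = (0, 1)
  5P = (1, 3)
Match found at i = 5.

k = 5


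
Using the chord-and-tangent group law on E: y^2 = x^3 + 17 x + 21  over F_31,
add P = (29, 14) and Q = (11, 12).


P != Q, so use the chord formula.
s = (y2 - y1) / (x2 - x1) = (29) / (13) mod 31 = 7
x3 = s^2 - x1 - x2 mod 31 = 7^2 - 29 - 11 = 9
y3 = s (x1 - x3) - y1 mod 31 = 7 * (29 - 9) - 14 = 2

P + Q = (9, 2)


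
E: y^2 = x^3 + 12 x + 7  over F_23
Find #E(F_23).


For each x in F_23, count y with y^2 = x^3 + 12 x + 7 mod 23:
  x = 2: RHS = 16, y in [4, 19]  -> 2 point(s)
  x = 3: RHS = 1, y in [1, 22]  -> 2 point(s)
  x = 4: RHS = 4, y in [2, 21]  -> 2 point(s)
  x = 5: RHS = 8, y in [10, 13]  -> 2 point(s)
  x = 9: RHS = 16, y in [4, 19]  -> 2 point(s)
  x = 10: RHS = 0, y in [0]  -> 1 point(s)
  x = 12: RHS = 16, y in [4, 19]  -> 2 point(s)
  x = 17: RHS = 18, y in [8, 15]  -> 2 point(s)
  x = 18: RHS = 6, y in [11, 12]  -> 2 point(s)
  x = 20: RHS = 13, y in [6, 17]  -> 2 point(s)
Affine points: 19. Add the point at infinity: total = 20.

#E(F_23) = 20


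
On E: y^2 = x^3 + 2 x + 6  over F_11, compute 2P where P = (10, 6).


Doubling: s = (3 x1^2 + a) / (2 y1)
s = (3*10^2 + 2) / (2*6) mod 11 = 5
x3 = s^2 - 2 x1 mod 11 = 5^2 - 2*10 = 5
y3 = s (x1 - x3) - y1 mod 11 = 5 * (10 - 5) - 6 = 8

2P = (5, 8)


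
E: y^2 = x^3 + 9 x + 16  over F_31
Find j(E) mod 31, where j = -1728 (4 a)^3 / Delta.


Delta = -16(4 a^3 + 27 b^2) mod 31 = 15
-1728 * (4 a)^3 = -1728 * (4*9)^3 mod 31 = 8
j = 8 * 15^(-1) mod 31 = 15

j = 15 (mod 31)


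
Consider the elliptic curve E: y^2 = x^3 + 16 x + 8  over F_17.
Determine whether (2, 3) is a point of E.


Check whether y^2 = x^3 + 16 x + 8 (mod 17) for (x, y) = (2, 3).
LHS: y^2 = 3^2 mod 17 = 9
RHS: x^3 + 16 x + 8 = 2^3 + 16*2 + 8 mod 17 = 14
LHS != RHS

No, not on the curve


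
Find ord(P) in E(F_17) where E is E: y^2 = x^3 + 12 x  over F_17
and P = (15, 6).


Compute successive multiples of P until we hit O:
  1P = (15, 6)
  2P = (8, 8)
  3P = (9, 2)
  4P = (1, 9)
  5P = (2, 7)
  6P = (16, 15)
  7P = (16, 2)
  8P = (2, 10)
  ... (continuing to 13P)
  13P = O

ord(P) = 13


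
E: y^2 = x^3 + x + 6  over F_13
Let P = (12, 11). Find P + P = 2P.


Doubling: s = (3 x1^2 + a) / (2 y1)
s = (3*12^2 + 1) / (2*11) mod 13 = 12
x3 = s^2 - 2 x1 mod 13 = 12^2 - 2*12 = 3
y3 = s (x1 - x3) - y1 mod 13 = 12 * (12 - 3) - 11 = 6

2P = (3, 6)


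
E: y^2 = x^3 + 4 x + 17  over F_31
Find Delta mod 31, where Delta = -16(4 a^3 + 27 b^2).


4 a^3 + 27 b^2 = 4*4^3 + 27*17^2 = 256 + 7803 = 8059
Delta = -16 * (8059) = -128944
Delta mod 31 = 16

Delta = 16 (mod 31)


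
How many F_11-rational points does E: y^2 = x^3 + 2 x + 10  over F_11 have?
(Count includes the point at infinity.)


For each x in F_11, count y with y^2 = x^3 + 2 x + 10 mod 11:
  x = 2: RHS = 0, y in [0]  -> 1 point(s)
  x = 4: RHS = 5, y in [4, 7]  -> 2 point(s)
  x = 7: RHS = 4, y in [2, 9]  -> 2 point(s)
  x = 9: RHS = 9, y in [3, 8]  -> 2 point(s)
Affine points: 7. Add the point at infinity: total = 8.

#E(F_11) = 8


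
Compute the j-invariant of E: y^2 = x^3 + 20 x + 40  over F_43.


Delta = -16(4 a^3 + 27 b^2) mod 43 = 26
-1728 * (4 a)^3 = -1728 * (4*20)^3 mod 43 = 8
j = 8 * 26^(-1) mod 43 = 40

j = 40 (mod 43)


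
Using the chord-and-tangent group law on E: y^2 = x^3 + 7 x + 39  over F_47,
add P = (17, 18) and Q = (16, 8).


P != Q, so use the chord formula.
s = (y2 - y1) / (x2 - x1) = (37) / (46) mod 47 = 10
x3 = s^2 - x1 - x2 mod 47 = 10^2 - 17 - 16 = 20
y3 = s (x1 - x3) - y1 mod 47 = 10 * (17 - 20) - 18 = 46

P + Q = (20, 46)


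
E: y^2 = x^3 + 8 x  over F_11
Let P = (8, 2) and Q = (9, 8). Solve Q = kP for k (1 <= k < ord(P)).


Enumerate multiples of P until we hit Q = (9, 8):
  1P = (8, 2)
  2P = (9, 3)
  3P = (6, 0)
  4P = (9, 8)
Match found at i = 4.

k = 4


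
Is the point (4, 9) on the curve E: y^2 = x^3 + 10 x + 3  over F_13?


Check whether y^2 = x^3 + 10 x + 3 (mod 13) for (x, y) = (4, 9).
LHS: y^2 = 9^2 mod 13 = 3
RHS: x^3 + 10 x + 3 = 4^3 + 10*4 + 3 mod 13 = 3
LHS = RHS

Yes, on the curve


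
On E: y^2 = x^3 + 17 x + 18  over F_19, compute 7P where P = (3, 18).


k = 7 = 111_2 (binary, LSB first: 111)
Double-and-add from P = (3, 18):
  bit 0 = 1: acc = O + (3, 18) = (3, 18)
  bit 1 = 1: acc = (3, 18) + (3, 1) = O
  bit 2 = 1: acc = O + (3, 18) = (3, 18)

7P = (3, 18)


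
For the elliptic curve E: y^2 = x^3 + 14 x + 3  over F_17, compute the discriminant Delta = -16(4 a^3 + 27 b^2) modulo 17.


4 a^3 + 27 b^2 = 4*14^3 + 27*3^2 = 10976 + 243 = 11219
Delta = -16 * (11219) = -179504
Delta mod 17 = 16

Delta = 16 (mod 17)


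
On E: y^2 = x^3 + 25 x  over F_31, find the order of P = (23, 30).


Compute successive multiples of P until we hit O:
  1P = (23, 30)
  2P = (16, 1)
  3P = (6, 5)
  4P = (18, 12)
  5P = (29, 29)
  6P = (4, 3)
  7P = (11, 5)
  8P = (5, 23)
  ... (continuing to 32P)
  32P = O

ord(P) = 32


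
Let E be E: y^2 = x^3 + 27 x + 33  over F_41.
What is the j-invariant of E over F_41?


Delta = -16(4 a^3 + 27 b^2) mod 41 = 40
-1728 * (4 a)^3 = -1728 * (4*27)^3 mod 41 = 37
j = 37 * 40^(-1) mod 41 = 4

j = 4 (mod 41)


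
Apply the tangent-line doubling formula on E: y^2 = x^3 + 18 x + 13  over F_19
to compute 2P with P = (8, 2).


Doubling: s = (3 x1^2 + a) / (2 y1)
s = (3*8^2 + 18) / (2*2) mod 19 = 5
x3 = s^2 - 2 x1 mod 19 = 5^2 - 2*8 = 9
y3 = s (x1 - x3) - y1 mod 19 = 5 * (8 - 9) - 2 = 12

2P = (9, 12)


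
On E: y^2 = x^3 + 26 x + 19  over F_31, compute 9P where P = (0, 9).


k = 9 = 1001_2 (binary, LSB first: 1001)
Double-and-add from P = (0, 9):
  bit 0 = 1: acc = O + (0, 9) = (0, 9)
  bit 1 = 0: acc unchanged = (0, 9)
  bit 2 = 0: acc unchanged = (0, 9)
  bit 3 = 1: acc = (0, 9) + (10, 15) = (4, 1)

9P = (4, 1)


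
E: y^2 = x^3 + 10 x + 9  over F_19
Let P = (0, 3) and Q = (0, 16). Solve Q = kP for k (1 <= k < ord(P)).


Enumerate multiples of P until we hit Q = (0, 16):
  1P = (0, 3)
  2P = (7, 17)
  3P = (16, 3)
  4P = (3, 16)
  5P = (1, 18)
  6P = (15, 0)
  7P = (1, 1)
  8P = (3, 3)
  9P = (16, 16)
  10P = (7, 2)
  11P = (0, 16)
Match found at i = 11.

k = 11


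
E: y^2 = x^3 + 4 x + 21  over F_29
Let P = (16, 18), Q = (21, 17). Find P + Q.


P != Q, so use the chord formula.
s = (y2 - y1) / (x2 - x1) = (28) / (5) mod 29 = 23
x3 = s^2 - x1 - x2 mod 29 = 23^2 - 16 - 21 = 28
y3 = s (x1 - x3) - y1 mod 29 = 23 * (16 - 28) - 18 = 25

P + Q = (28, 25)


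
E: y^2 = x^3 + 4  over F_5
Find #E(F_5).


For each x in F_5, count y with y^2 = x^3 + 0 x + 4 mod 5:
  x = 0: RHS = 4, y in [2, 3]  -> 2 point(s)
  x = 1: RHS = 0, y in [0]  -> 1 point(s)
  x = 3: RHS = 1, y in [1, 4]  -> 2 point(s)
Affine points: 5. Add the point at infinity: total = 6.

#E(F_5) = 6


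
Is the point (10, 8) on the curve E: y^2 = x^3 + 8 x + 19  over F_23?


Check whether y^2 = x^3 + 8 x + 19 (mod 23) for (x, y) = (10, 8).
LHS: y^2 = 8^2 mod 23 = 18
RHS: x^3 + 8 x + 19 = 10^3 + 8*10 + 19 mod 23 = 18
LHS = RHS

Yes, on the curve


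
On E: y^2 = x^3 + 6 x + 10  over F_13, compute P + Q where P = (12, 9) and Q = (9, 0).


P != Q, so use the chord formula.
s = (y2 - y1) / (x2 - x1) = (4) / (10) mod 13 = 3
x3 = s^2 - x1 - x2 mod 13 = 3^2 - 12 - 9 = 1
y3 = s (x1 - x3) - y1 mod 13 = 3 * (12 - 1) - 9 = 11

P + Q = (1, 11)


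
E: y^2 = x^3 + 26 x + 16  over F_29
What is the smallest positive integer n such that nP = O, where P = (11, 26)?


Compute successive multiples of P until we hit O:
  1P = (11, 26)
  2P = (11, 3)
  3P = O

ord(P) = 3


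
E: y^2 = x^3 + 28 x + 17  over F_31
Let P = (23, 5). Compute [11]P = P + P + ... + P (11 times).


k = 11 = 1011_2 (binary, LSB first: 1101)
Double-and-add from P = (23, 5):
  bit 0 = 1: acc = O + (23, 5) = (23, 5)
  bit 1 = 1: acc = (23, 5) + (4, 10) = (13, 25)
  bit 2 = 0: acc unchanged = (13, 25)
  bit 3 = 1: acc = (13, 25) + (2, 22) = (13, 6)

11P = (13, 6)


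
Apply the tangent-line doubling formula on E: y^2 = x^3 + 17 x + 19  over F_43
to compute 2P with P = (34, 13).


Doubling: s = (3 x1^2 + a) / (2 y1)
s = (3*34^2 + 17) / (2*13) mod 43 = 10
x3 = s^2 - 2 x1 mod 43 = 10^2 - 2*34 = 32
y3 = s (x1 - x3) - y1 mod 43 = 10 * (34 - 32) - 13 = 7

2P = (32, 7)


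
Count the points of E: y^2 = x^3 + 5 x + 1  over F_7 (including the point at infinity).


For each x in F_7, count y with y^2 = x^3 + 5 x + 1 mod 7:
  x = 0: RHS = 1, y in [1, 6]  -> 2 point(s)
  x = 1: RHS = 0, y in [0]  -> 1 point(s)
  x = 3: RHS = 1, y in [1, 6]  -> 2 point(s)
  x = 4: RHS = 1, y in [1, 6]  -> 2 point(s)
  x = 5: RHS = 4, y in [2, 5]  -> 2 point(s)
  x = 6: RHS = 2, y in [3, 4]  -> 2 point(s)
Affine points: 11. Add the point at infinity: total = 12.

#E(F_7) = 12


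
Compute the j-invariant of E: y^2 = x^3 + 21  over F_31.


Delta = -16(4 a^3 + 27 b^2) mod 31 = 14
-1728 * (4 a)^3 = -1728 * (4*0)^3 mod 31 = 0
j = 0 * 14^(-1) mod 31 = 0

j = 0 (mod 31)


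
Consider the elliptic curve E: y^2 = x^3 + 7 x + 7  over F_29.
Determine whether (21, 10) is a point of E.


Check whether y^2 = x^3 + 7 x + 7 (mod 29) for (x, y) = (21, 10).
LHS: y^2 = 10^2 mod 29 = 13
RHS: x^3 + 7 x + 7 = 21^3 + 7*21 + 7 mod 29 = 19
LHS != RHS

No, not on the curve


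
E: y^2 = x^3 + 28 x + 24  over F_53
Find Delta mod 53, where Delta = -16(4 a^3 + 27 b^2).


4 a^3 + 27 b^2 = 4*28^3 + 27*24^2 = 87808 + 15552 = 103360
Delta = -16 * (103360) = -1653760
Delta mod 53 = 52

Delta = 52 (mod 53)


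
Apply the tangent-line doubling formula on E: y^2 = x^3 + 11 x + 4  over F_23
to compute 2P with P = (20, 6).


Doubling: s = (3 x1^2 + a) / (2 y1)
s = (3*20^2 + 11) / (2*6) mod 23 = 7
x3 = s^2 - 2 x1 mod 23 = 7^2 - 2*20 = 9
y3 = s (x1 - x3) - y1 mod 23 = 7 * (20 - 9) - 6 = 2

2P = (9, 2)


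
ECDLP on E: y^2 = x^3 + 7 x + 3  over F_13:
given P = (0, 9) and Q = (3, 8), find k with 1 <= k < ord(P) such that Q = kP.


Enumerate multiples of P until we hit Q = (3, 8):
  1P = (0, 9)
  2P = (3, 5)
  3P = (6, 12)
  4P = (4, 2)
  5P = (8, 5)
  6P = (2, 5)
  7P = (2, 8)
  8P = (8, 8)
  9P = (4, 11)
  10P = (6, 1)
  11P = (3, 8)
Match found at i = 11.

k = 11


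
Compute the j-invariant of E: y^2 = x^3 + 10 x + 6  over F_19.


Delta = -16(4 a^3 + 27 b^2) mod 19 = 1
-1728 * (4 a)^3 = -1728 * (4*10)^3 mod 19 = 8
j = 8 * 1^(-1) mod 19 = 8

j = 8 (mod 19)


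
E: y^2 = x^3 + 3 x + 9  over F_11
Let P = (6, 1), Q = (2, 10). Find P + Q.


P != Q, so use the chord formula.
s = (y2 - y1) / (x2 - x1) = (9) / (7) mod 11 = 6
x3 = s^2 - x1 - x2 mod 11 = 6^2 - 6 - 2 = 6
y3 = s (x1 - x3) - y1 mod 11 = 6 * (6 - 6) - 1 = 10

P + Q = (6, 10)


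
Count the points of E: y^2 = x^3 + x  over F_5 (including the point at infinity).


For each x in F_5, count y with y^2 = x^3 + 1 x + 0 mod 5:
  x = 0: RHS = 0, y in [0]  -> 1 point(s)
  x = 2: RHS = 0, y in [0]  -> 1 point(s)
  x = 3: RHS = 0, y in [0]  -> 1 point(s)
Affine points: 3. Add the point at infinity: total = 4.

#E(F_5) = 4


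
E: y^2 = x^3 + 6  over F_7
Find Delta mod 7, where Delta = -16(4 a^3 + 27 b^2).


4 a^3 + 27 b^2 = 4*0^3 + 27*6^2 = 0 + 972 = 972
Delta = -16 * (972) = -15552
Delta mod 7 = 2

Delta = 2 (mod 7)


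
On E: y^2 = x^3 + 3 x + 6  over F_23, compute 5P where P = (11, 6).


k = 5 = 101_2 (binary, LSB first: 101)
Double-and-add from P = (11, 6):
  bit 0 = 1: acc = O + (11, 6) = (11, 6)
  bit 1 = 0: acc unchanged = (11, 6)
  bit 2 = 1: acc = (11, 6) + (14, 20) = (7, 5)

5P = (7, 5)


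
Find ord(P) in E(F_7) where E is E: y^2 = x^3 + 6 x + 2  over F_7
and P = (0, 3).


Compute successive multiples of P until we hit O:
  1P = (0, 3)
  2P = (1, 3)
  3P = (6, 4)
  4P = (2, 6)
  5P = (2, 1)
  6P = (6, 3)
  7P = (1, 4)
  8P = (0, 4)
  ... (continuing to 9P)
  9P = O

ord(P) = 9
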